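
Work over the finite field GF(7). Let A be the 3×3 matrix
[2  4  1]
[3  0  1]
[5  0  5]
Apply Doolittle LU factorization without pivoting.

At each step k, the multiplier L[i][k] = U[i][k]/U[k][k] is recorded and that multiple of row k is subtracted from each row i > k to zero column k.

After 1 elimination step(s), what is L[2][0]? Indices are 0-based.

[col 0] pivot 2
  R1 -= 5*R0 → (0, 1, 3)  (L[1][0] := 5)
  R2 -= 6*R0 → (0, 4, 6)  (L[2][0] := 6)

L[2][0] = 6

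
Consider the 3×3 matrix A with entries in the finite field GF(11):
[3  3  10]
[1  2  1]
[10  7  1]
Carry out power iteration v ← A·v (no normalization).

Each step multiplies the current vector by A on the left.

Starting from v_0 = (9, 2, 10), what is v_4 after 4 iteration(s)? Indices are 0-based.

v_4 = (6, 5, 2)

v_0 = (9, 2, 10).
v_1 = A·v_0 = (1, 1, 4).
v_2 = A·v_1 = (2, 7, 10).
v_3 = A·v_2 = (6, 4, 2).
v_4 = A·v_3 = (6, 5, 2).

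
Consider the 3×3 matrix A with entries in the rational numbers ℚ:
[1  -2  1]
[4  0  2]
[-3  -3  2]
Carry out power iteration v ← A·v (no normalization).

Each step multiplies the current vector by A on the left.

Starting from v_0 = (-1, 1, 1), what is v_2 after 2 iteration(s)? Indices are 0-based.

v_2 = (4, -4, 16)

v_0 = (-1, 1, 1).
v_1 = A·v_0 = (-2, -2, 2).
v_2 = A·v_1 = (4, -4, 16).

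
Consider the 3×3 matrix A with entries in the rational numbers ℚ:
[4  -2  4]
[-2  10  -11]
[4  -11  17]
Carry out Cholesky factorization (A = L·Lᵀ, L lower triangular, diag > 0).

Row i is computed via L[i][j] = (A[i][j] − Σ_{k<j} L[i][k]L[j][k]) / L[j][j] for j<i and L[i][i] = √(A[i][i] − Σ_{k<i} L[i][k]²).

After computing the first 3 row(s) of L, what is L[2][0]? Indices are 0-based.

Step 1: L[0][0] = √(4) = 2.
  L[1][0] = (-2) / L[0][0] = -1.
Step 2: L[1][1] = √(9) = 3.
  L[2][0] = (4) / L[0][0] = 2.
  L[2][1] = (-9) / L[1][1] = -3.
Step 3: L[2][2] = √(4) = 2.

L[2][0] = 2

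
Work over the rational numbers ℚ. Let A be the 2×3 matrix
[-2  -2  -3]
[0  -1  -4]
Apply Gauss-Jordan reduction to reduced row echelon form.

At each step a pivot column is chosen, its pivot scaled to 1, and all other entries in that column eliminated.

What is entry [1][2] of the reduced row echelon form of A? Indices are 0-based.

[1] R0 /= -2  ⇒  (1, 1, 3/2)
[2] R1 /= -1  ⇒  (0, 1, 4)
     R0 -= 1·R1  ⇒  (1, 0, -5/2)

M[1][2] = 4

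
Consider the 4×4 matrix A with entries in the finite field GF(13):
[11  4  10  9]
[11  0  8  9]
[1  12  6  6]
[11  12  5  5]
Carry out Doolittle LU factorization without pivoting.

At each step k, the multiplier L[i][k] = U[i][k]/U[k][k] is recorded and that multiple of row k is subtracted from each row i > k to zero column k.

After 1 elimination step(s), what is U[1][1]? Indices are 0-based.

U[1][1] = 9

k=0: U[0][0]=11
  eliminate (1,0): mult=1, new row 1: (0, 9, 11, 0); set L[1][0]=1
  eliminate (2,0): mult=6, new row 2: (0, 1, 11, 4); set L[2][0]=6
  eliminate (3,0): mult=1, new row 3: (0, 8, 8, 9); set L[3][0]=1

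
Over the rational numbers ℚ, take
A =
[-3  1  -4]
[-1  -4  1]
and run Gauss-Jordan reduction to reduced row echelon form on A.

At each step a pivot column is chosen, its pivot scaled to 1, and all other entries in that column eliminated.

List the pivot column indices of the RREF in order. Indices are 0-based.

[1] R0 /= -3  ⇒  (1, -1/3, 4/3)
     R1 -= -1·R0  ⇒  (0, -13/3, 7/3)
[2] R1 /= -13/3  ⇒  (0, 1, -7/13)
     R0 -= -1/3·R1  ⇒  (1, 0, 15/13)

pivot columns: 0, 1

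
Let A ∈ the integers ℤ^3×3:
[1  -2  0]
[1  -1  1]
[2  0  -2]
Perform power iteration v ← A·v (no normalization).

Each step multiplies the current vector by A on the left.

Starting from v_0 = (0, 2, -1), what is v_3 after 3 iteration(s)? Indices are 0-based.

v_3 = (0, -11, 28)

v_0 = (0, 2, -1).
v_1 = A·v_0 = (-4, -3, 2).
v_2 = A·v_1 = (2, 1, -12).
v_3 = A·v_2 = (0, -11, 28).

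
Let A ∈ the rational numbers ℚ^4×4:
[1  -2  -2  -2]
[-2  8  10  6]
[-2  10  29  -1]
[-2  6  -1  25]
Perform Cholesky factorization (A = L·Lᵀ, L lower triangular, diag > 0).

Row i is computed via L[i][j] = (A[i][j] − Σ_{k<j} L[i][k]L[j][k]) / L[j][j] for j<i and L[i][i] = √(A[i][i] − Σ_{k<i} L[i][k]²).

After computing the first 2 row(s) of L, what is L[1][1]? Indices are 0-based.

L[1][1] = 2

Step 1: L[0][0] = √(1) = 1.
  L[1][0] = (-2) / L[0][0] = -2.
Step 2: L[1][1] = √(4) = 2.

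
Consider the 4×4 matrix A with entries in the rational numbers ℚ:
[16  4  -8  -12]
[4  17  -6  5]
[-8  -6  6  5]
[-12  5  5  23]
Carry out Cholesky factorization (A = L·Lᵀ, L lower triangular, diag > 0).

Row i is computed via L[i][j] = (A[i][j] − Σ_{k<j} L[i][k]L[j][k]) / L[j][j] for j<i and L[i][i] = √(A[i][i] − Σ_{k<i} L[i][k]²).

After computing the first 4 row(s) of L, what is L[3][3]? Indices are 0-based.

Step 1: L[0][0] = √(16) = 4.
  L[1][0] = (4) / L[0][0] = 1.
Step 2: L[1][1] = √(16) = 4.
  L[2][0] = (-8) / L[0][0] = -2.
  L[2][1] = (-4) / L[1][1] = -1.
Step 3: L[2][2] = √(1) = 1.
  L[3][0] = (-12) / L[0][0] = -3.
  L[3][1] = (8) / L[1][1] = 2.
  L[3][2] = (1) / L[2][2] = 1.
Step 4: L[3][3] = √(9) = 3.

L[3][3] = 3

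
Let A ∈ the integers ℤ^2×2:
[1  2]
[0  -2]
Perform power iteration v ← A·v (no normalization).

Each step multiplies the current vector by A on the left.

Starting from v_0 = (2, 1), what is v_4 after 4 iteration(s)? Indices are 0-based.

v_4 = (-8, 16)

v_0 = (2, 1).
v_1 = A·v_0 = (4, -2).
v_2 = A·v_1 = (0, 4).
v_3 = A·v_2 = (8, -8).
v_4 = A·v_3 = (-8, 16).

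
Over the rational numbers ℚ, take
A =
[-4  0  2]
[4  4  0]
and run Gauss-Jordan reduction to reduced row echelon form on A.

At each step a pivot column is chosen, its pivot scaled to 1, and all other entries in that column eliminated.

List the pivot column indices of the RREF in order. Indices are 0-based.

pivot columns: 0, 1

step 1: normalize row 0 (÷-4) = (1, 0, -1/2)
  row 1: subtract 4×row0 = (0, 4, 2)
step 2: normalize row 1 (÷4) = (0, 1, 1/2)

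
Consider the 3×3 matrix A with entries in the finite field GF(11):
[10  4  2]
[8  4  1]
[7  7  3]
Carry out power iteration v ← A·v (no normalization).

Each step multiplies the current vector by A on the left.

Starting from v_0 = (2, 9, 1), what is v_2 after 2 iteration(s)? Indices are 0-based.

v_0 = (2, 9, 1).
v_1 = A·v_0 = (3, 9, 3).
v_2 = A·v_1 = (6, 8, 5).

v_2 = (6, 8, 5)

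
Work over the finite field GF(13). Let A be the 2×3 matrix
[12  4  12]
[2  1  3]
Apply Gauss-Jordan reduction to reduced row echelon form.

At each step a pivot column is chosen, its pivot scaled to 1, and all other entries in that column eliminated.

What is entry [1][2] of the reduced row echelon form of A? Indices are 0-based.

[1] R0 /= 12  ⇒  (1, 9, 1)
     R1 -= 2·R0  ⇒  (0, 9, 1)
[2] R1 /= 9  ⇒  (0, 1, 3)
     R0 -= 9·R1  ⇒  (1, 0, 0)

M[1][2] = 3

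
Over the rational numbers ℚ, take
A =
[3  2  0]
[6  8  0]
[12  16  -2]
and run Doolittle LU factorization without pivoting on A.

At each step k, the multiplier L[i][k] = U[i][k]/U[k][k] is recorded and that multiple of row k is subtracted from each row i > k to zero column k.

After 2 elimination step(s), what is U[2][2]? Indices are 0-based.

U[2][2] = -2

k=0: U[0][0]=3
  eliminate (1,0): mult=2, new row 1: (0, 4, 0); set L[1][0]=2
  eliminate (2,0): mult=4, new row 2: (0, 8, -2); set L[2][0]=4
k=1: U[1][1]=4
  eliminate (2,1): mult=2, new row 2: (0, 0, -2); set L[2][1]=2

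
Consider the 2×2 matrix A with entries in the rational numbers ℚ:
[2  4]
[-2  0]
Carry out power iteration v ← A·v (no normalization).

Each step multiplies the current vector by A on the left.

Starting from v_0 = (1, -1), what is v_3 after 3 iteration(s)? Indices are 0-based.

v_3 = (-8, 24)

v_0 = (1, -1).
v_1 = A·v_0 = (-2, -2).
v_2 = A·v_1 = (-12, 4).
v_3 = A·v_2 = (-8, 24).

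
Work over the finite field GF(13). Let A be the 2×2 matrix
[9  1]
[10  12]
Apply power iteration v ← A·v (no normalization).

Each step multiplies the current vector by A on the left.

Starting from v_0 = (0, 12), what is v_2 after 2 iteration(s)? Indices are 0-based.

v_2 = (5, 2)

v_0 = (0, 12).
v_1 = A·v_0 = (12, 1).
v_2 = A·v_1 = (5, 2).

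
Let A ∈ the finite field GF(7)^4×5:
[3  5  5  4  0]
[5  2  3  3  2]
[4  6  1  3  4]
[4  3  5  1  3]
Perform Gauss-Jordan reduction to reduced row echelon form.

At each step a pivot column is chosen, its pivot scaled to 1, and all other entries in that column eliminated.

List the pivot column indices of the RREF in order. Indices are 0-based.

pivot columns: 0, 1, 2, 3

step 1: normalize row 0 (÷3) = (1, 4, 4, 6, 0)
  row 1: subtract 5×row0 = (0, 3, 4, 1, 2)
  row 2: subtract 4×row0 = (0, 4, 6, 0, 4)
  row 3: subtract 4×row0 = (0, 1, 3, 5, 3)
step 2: normalize row 1 (÷3) = (0, 1, 6, 5, 3)
  row 0: subtract 4×row1 = (1, 0, 1, 0, 2)
  row 2: subtract 4×row1 = (0, 0, 3, 1, 6)
  row 3: subtract 1×row1 = (0, 0, 4, 0, 0)
step 3: normalize row 2 (÷3) = (0, 0, 1, 5, 2)
  row 0: subtract 1×row2 = (1, 0, 0, 2, 0)
  row 1: subtract 6×row2 = (0, 1, 0, 3, 5)
  row 3: subtract 4×row2 = (0, 0, 0, 1, 6)
step 4: normalize row 3 (÷1) = (0, 0, 0, 1, 6)
  row 0: subtract 2×row3 = (1, 0, 0, 0, 2)
  row 1: subtract 3×row3 = (0, 1, 0, 0, 1)
  row 2: subtract 5×row3 = (0, 0, 1, 0, 0)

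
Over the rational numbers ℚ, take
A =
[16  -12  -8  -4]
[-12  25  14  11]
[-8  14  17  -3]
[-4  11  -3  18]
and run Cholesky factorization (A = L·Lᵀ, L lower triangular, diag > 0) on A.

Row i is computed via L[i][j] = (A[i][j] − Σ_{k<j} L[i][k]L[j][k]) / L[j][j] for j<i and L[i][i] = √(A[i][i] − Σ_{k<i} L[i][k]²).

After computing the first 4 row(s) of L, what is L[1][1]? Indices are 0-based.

Step 1: L[0][0] = √(16) = 4.
  L[1][0] = (-12) / L[0][0] = -3.
Step 2: L[1][1] = √(16) = 4.
  L[2][0] = (-8) / L[0][0] = -2.
  L[2][1] = (8) / L[1][1] = 2.
Step 3: L[2][2] = √(9) = 3.
  L[3][0] = (-4) / L[0][0] = -1.
  L[3][1] = (8) / L[1][1] = 2.
  L[3][2] = (-9) / L[2][2] = -3.
Step 4: L[3][3] = √(4) = 2.

L[1][1] = 4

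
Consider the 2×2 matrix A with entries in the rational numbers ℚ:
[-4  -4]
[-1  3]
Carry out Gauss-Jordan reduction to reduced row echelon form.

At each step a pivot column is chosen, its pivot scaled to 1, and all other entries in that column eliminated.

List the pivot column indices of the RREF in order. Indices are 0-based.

pivot(0,0)=-4: scale R0 → (1, 1)
  clear (1,0): R1 −= (-1)R0 → (0, 4)
pivot(1,1)=4: scale R1 → (0, 1)
  clear (0,1): R0 −= (1)R1 → (1, 0)

pivot columns: 0, 1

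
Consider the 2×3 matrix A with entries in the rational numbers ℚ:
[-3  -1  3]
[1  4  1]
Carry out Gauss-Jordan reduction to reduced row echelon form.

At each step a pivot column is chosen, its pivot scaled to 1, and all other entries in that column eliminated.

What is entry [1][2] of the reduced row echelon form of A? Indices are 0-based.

pivot(0,0)=-3: scale R0 → (1, 1/3, -1)
  clear (1,0): R1 −= (1)R0 → (0, 11/3, 2)
pivot(1,1)=11/3: scale R1 → (0, 1, 6/11)
  clear (0,1): R0 −= (1/3)R1 → (1, 0, -13/11)

M[1][2] = 6/11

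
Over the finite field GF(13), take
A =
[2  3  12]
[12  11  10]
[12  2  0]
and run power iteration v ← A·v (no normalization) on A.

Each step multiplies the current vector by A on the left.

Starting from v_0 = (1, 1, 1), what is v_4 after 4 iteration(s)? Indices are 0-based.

v_4 = (1, 12, 11)

v_0 = (1, 1, 1).
v_1 = A·v_0 = (4, 7, 1).
v_2 = A·v_1 = (2, 5, 10).
v_3 = A·v_2 = (9, 10, 8).
v_4 = A·v_3 = (1, 12, 11).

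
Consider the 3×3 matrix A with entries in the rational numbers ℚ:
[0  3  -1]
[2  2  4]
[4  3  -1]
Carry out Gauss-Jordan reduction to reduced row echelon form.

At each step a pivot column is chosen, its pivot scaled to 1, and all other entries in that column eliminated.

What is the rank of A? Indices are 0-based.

step 1: exchange rows 0,1
step 1: normalize row 0 (÷2) = (1, 1, 2)
  row 2: subtract 4×row0 = (0, -1, -9)
step 2: normalize row 1 (÷3) = (0, 1, -1/3)
  row 0: subtract 1×row1 = (1, 0, 7/3)
  row 2: subtract -1×row1 = (0, 0, -28/3)
step 3: normalize row 2 (÷-28/3) = (0, 0, 1)
  row 0: subtract 7/3×row2 = (1, 0, 0)
  row 1: subtract -1/3×row2 = (0, 1, 0)

rank = 3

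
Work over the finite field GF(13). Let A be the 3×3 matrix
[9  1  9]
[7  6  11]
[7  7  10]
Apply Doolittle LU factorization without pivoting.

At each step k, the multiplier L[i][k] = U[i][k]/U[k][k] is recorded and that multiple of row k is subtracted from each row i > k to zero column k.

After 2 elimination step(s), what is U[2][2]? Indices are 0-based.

U[2][2] = 1

[col 0] pivot 9
  R1 -= 8*R0 → (0, 11, 4)  (L[1][0] := 8)
  R2 -= 8*R0 → (0, 12, 3)  (L[2][0] := 8)
[col 1] pivot 11
  R2 -= 7*R1 → (0, 0, 1)  (L[2][1] := 7)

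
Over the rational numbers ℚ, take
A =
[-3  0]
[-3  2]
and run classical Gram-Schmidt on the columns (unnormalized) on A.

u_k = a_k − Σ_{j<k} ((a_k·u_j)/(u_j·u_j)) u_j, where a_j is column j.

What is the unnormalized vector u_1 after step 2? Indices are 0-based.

u_1 = (-1, 1)

Step 1: u_0 = a_0 = (-3, -3).
Step 2: u_1 = a_1 − (-1/3)·u_0 = (-1, 1).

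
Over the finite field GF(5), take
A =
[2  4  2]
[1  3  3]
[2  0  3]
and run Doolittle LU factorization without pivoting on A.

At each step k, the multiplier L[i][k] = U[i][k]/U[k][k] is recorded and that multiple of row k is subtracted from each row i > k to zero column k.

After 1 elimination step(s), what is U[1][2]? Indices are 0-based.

[col 0] pivot 2
  R1 -= 3*R0 → (0, 1, 2)  (L[1][0] := 3)
  R2 -= 1*R0 → (0, 1, 1)  (L[2][0] := 1)

U[1][2] = 2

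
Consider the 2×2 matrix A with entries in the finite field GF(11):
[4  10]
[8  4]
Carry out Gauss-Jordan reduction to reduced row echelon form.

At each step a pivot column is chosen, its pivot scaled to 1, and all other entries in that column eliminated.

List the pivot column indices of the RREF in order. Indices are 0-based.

[1] R0 /= 4  ⇒  (1, 8)
     R1 -= 8·R0  ⇒  (0, 6)
[2] R1 /= 6  ⇒  (0, 1)
     R0 -= 8·R1  ⇒  (1, 0)

pivot columns: 0, 1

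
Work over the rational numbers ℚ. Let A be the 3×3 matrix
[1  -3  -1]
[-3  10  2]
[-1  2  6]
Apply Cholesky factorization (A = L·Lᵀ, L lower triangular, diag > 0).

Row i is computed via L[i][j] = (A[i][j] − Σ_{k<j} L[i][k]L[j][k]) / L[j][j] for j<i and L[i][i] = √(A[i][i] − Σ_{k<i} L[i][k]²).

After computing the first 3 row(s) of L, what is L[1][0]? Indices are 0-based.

Step 1: L[0][0] = √(1) = 1.
  L[1][0] = (-3) / L[0][0] = -3.
Step 2: L[1][1] = √(1) = 1.
  L[2][0] = (-1) / L[0][0] = -1.
  L[2][1] = (-1) / L[1][1] = -1.
Step 3: L[2][2] = √(4) = 2.

L[1][0] = -3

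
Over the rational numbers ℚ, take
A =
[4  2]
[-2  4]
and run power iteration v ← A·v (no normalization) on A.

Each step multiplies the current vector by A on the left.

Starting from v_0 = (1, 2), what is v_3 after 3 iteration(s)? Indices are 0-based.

v_0 = (1, 2).
v_1 = A·v_0 = (8, 6).
v_2 = A·v_1 = (44, 8).
v_3 = A·v_2 = (192, -56).

v_3 = (192, -56)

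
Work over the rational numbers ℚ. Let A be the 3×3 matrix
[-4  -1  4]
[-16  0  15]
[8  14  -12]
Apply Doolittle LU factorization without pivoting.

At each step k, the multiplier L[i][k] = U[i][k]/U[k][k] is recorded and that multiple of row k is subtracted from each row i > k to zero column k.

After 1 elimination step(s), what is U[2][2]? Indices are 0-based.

U[2][2] = -4

Step 1: pivot at (0,0) is -4.
  row1 ← row1 − (4)·row0  ⇒  L[1][0]=4, U row1=(0, 4, -1)
  row2 ← row2 − (-2)·row0  ⇒  L[2][0]=-2, U row2=(0, 12, -4)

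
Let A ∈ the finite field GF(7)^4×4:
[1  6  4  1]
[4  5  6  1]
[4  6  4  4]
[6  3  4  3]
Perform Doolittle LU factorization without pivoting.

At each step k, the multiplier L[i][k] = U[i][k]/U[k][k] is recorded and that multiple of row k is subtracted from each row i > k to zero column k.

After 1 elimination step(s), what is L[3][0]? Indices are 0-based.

k=0: U[0][0]=1
  eliminate (1,0): mult=4, new row 1: (0, 2, 4, 4); set L[1][0]=4
  eliminate (2,0): mult=4, new row 2: (0, 3, 2, 0); set L[2][0]=4
  eliminate (3,0): mult=6, new row 3: (0, 2, 1, 4); set L[3][0]=6

L[3][0] = 6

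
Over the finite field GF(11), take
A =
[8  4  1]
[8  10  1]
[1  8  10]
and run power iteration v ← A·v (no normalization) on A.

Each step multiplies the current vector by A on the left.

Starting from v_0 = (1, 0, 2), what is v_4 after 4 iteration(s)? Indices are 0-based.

v_4 = (2, 5, 6)

v_0 = (1, 0, 2).
v_1 = A·v_0 = (10, 10, 10).
v_2 = A·v_1 = (9, 3, 3).
v_3 = A·v_2 = (10, 6, 8).
v_4 = A·v_3 = (2, 5, 6).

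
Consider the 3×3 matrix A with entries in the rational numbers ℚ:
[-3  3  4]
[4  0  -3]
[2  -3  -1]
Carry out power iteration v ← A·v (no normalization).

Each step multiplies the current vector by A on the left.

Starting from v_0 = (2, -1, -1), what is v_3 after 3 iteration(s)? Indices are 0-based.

v_0 = (2, -1, -1).
v_1 = A·v_0 = (-13, 11, 8).
v_2 = A·v_1 = (104, -76, -67).
v_3 = A·v_2 = (-808, 617, 503).

v_3 = (-808, 617, 503)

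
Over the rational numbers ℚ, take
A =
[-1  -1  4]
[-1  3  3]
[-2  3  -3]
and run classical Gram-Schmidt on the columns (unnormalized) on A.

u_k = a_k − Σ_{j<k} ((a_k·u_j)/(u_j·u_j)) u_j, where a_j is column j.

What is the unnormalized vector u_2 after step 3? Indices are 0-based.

Step 1: u_0 = a_0 = (-1, -1, -2).
Step 2: u_1 = a_1 − (-4/3)·u_0 = (-7/3, 5/3, 1/3).
Step 3: u_2 = a_2 − (-1/6)·u_0 − (-16/25)·u_1 = (117/50, 39/10, -78/25).

u_2 = (117/50, 39/10, -78/25)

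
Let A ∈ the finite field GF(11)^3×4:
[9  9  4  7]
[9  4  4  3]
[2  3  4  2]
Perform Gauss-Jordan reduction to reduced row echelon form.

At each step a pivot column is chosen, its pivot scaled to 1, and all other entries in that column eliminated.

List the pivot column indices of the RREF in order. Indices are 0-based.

pivot(0,0)=9: scale R0 → (1, 1, 9, 2)
  clear (1,0): R1 −= (9)R0 → (0, 6, 0, 7)
  clear (2,0): R2 −= (2)R0 → (0, 1, 8, 9)
pivot(1,1)=6: scale R1 → (0, 1, 0, 3)
  clear (0,1): R0 −= (1)R1 → (1, 0, 9, 10)
  clear (2,1): R2 −= (1)R1 → (0, 0, 8, 6)
pivot(2,2)=8: scale R2 → (0, 0, 1, 9)
  clear (0,2): R0 −= (9)R2 → (1, 0, 0, 6)

pivot columns: 0, 1, 2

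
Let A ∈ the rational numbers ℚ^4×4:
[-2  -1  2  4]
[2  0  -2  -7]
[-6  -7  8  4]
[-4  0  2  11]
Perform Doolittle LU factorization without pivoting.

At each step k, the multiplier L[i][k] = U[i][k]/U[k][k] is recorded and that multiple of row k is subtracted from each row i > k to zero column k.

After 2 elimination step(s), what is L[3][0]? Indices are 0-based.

L[3][0] = 2

k=0: U[0][0]=-2
  eliminate (1,0): mult=-1, new row 1: (0, -1, 0, -3); set L[1][0]=-1
  eliminate (2,0): mult=3, new row 2: (0, -4, 2, -8); set L[2][0]=3
  eliminate (3,0): mult=2, new row 3: (0, 2, -2, 3); set L[3][0]=2
k=1: U[1][1]=-1
  eliminate (2,1): mult=4, new row 2: (0, 0, 2, 4); set L[2][1]=4
  eliminate (3,1): mult=-2, new row 3: (0, 0, -2, -3); set L[3][1]=-2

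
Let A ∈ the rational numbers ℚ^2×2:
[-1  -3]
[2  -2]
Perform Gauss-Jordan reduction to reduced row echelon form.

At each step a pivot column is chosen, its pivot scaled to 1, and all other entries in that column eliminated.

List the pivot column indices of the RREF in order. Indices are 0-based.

[1] R0 /= -1  ⇒  (1, 3)
     R1 -= 2·R0  ⇒  (0, -8)
[2] R1 /= -8  ⇒  (0, 1)
     R0 -= 3·R1  ⇒  (1, 0)

pivot columns: 0, 1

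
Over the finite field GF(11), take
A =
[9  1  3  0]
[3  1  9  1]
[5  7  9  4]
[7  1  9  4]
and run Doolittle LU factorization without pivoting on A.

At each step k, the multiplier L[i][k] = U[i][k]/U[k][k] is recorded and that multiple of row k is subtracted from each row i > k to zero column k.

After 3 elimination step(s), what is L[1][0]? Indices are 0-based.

L[1][0] = 4

k=0: U[0][0]=9
  eliminate (1,0): mult=4, new row 1: (0, 8, 8, 1); set L[1][0]=4
  eliminate (2,0): mult=3, new row 2: (0, 4, 0, 4); set L[2][0]=3
  eliminate (3,0): mult=2, new row 3: (0, 10, 3, 4); set L[3][0]=2
k=1: U[1][1]=8
  eliminate (2,1): mult=6, new row 2: (0, 0, 7, 9); set L[2][1]=6
  eliminate (3,1): mult=4, new row 3: (0, 0, 4, 0); set L[3][1]=4
k=2: U[2][2]=7
  eliminate (3,2): mult=10, new row 3: (0, 0, 0, 9); set L[3][2]=10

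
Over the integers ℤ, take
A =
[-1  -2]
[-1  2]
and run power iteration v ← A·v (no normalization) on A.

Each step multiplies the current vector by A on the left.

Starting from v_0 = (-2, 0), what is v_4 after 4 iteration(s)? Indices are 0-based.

v_0 = (-2, 0).
v_1 = A·v_0 = (2, 2).
v_2 = A·v_1 = (-6, 2).
v_3 = A·v_2 = (2, 10).
v_4 = A·v_3 = (-22, 18).

v_4 = (-22, 18)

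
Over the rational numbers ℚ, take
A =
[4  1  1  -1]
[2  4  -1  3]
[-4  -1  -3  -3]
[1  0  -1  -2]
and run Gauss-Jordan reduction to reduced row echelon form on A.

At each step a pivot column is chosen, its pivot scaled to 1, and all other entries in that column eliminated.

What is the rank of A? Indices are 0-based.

rank = 4

[1] R0 /= 4  ⇒  (1, 1/4, 1/4, -1/4)
     R1 -= 2·R0  ⇒  (0, 7/2, -3/2, 7/2)
     R2 -= -4·R0  ⇒  (0, 0, -2, -4)
     R3 -= 1·R0  ⇒  (0, -1/4, -5/4, -7/4)
[2] R1 /= 7/2  ⇒  (0, 1, -3/7, 1)
     R0 -= 1/4·R1  ⇒  (1, 0, 5/14, -1/2)
     R3 -= -1/4·R1  ⇒  (0, 0, -19/14, -3/2)
[3] R2 /= -2  ⇒  (0, 0, 1, 2)
     R0 -= 5/14·R2  ⇒  (1, 0, 0, -17/14)
     R1 -= -3/7·R2  ⇒  (0, 1, 0, 13/7)
     R3 -= -19/14·R2  ⇒  (0, 0, 0, 17/14)
[4] R3 /= 17/14  ⇒  (0, 0, 0, 1)
     R0 -= -17/14·R3  ⇒  (1, 0, 0, 0)
     R1 -= 13/7·R3  ⇒  (0, 1, 0, 0)
     R2 -= 2·R3  ⇒  (0, 0, 1, 0)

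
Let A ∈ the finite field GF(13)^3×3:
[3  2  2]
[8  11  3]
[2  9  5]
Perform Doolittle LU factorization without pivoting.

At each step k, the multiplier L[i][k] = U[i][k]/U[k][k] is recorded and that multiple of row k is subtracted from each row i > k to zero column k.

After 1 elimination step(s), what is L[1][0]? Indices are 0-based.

L[1][0] = 7

Step 1: pivot at (0,0) is 3.
  row1 ← row1 − (7)·row0  ⇒  L[1][0]=7, U row1=(0, 10, 2)
  row2 ← row2 − (5)·row0  ⇒  L[2][0]=5, U row2=(0, 12, 8)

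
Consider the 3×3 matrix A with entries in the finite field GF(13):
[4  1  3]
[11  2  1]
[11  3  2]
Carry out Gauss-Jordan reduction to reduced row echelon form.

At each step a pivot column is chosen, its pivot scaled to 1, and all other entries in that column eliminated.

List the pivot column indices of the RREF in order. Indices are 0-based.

pivot columns: 0, 1

pivot(0,0)=4: scale R0 → (1, 10, 4)
  clear (1,0): R1 −= (11)R0 → (0, 9, 9)
  clear (2,0): R2 −= (11)R0 → (0, 10, 10)
pivot(1,1)=9: scale R1 → (0, 1, 1)
  clear (0,1): R0 −= (10)R1 → (1, 0, 7)
  clear (2,1): R2 −= (10)R1 → (0, 0, 0)
col 2: no nonzero at/below row 2; advance.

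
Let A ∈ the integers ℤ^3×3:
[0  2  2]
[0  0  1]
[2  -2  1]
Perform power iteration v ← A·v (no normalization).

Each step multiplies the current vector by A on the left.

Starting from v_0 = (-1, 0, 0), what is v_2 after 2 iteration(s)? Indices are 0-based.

v_2 = (-4, -2, -2)

v_0 = (-1, 0, 0).
v_1 = A·v_0 = (0, 0, -2).
v_2 = A·v_1 = (-4, -2, -2).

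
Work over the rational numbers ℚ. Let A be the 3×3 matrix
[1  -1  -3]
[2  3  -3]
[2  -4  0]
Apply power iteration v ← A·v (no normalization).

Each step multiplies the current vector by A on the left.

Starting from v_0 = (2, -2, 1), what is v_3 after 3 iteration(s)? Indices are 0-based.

v_3 = (-47, -273, 136)

v_0 = (2, -2, 1).
v_1 = A·v_0 = (1, -5, 12).
v_2 = A·v_1 = (-30, -49, 22).
v_3 = A·v_2 = (-47, -273, 136).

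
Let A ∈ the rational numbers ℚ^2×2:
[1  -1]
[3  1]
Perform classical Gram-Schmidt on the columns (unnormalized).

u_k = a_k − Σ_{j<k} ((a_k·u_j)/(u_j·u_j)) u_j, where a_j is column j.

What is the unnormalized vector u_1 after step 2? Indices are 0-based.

u_1 = (-6/5, 2/5)

Step 1: u_0 = a_0 = (1, 3).
Step 2: u_1 = a_1 − (1/5)·u_0 = (-6/5, 2/5).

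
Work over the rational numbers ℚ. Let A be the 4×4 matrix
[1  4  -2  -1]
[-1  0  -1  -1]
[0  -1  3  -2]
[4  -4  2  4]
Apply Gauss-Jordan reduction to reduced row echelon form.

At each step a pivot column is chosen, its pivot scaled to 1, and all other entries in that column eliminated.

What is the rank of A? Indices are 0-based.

pivot(0,0)=1: scale R0 → (1, 4, -2, -1)
  clear (1,0): R1 −= (-1)R0 → (0, 4, -3, -2)
  clear (3,0): R3 −= (4)R0 → (0, -20, 10, 8)
pivot(1,1)=4: scale R1 → (0, 1, -3/4, -1/2)
  clear (0,1): R0 −= (4)R1 → (1, 0, 1, 1)
  clear (2,1): R2 −= (-1)R1 → (0, 0, 9/4, -5/2)
  clear (3,1): R3 −= (-20)R1 → (0, 0, -5, -2)
pivot(2,2)=9/4: scale R2 → (0, 0, 1, -10/9)
  clear (0,2): R0 −= (1)R2 → (1, 0, 0, 19/9)
  clear (1,2): R1 −= (-3/4)R2 → (0, 1, 0, -4/3)
  clear (3,2): R3 −= (-5)R2 → (0, 0, 0, -68/9)
pivot(3,3)=-68/9: scale R3 → (0, 0, 0, 1)
  clear (0,3): R0 −= (19/9)R3 → (1, 0, 0, 0)
  clear (1,3): R1 −= (-4/3)R3 → (0, 1, 0, 0)
  clear (2,3): R2 −= (-10/9)R3 → (0, 0, 1, 0)

rank = 4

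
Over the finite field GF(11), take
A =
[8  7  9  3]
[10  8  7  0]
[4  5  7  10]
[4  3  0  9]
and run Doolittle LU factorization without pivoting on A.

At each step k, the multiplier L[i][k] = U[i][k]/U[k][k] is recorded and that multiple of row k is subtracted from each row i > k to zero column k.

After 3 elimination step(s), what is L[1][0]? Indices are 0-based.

k=0: U[0][0]=8
  eliminate (1,0): mult=4, new row 1: (0, 2, 4, 10); set L[1][0]=4
  eliminate (2,0): mult=6, new row 2: (0, 7, 8, 3); set L[2][0]=6
  eliminate (3,0): mult=6, new row 3: (0, 5, 1, 2); set L[3][0]=6
k=1: U[1][1]=2
  eliminate (2,1): mult=9, new row 2: (0, 0, 5, 1); set L[2][1]=9
  eliminate (3,1): mult=8, new row 3: (0, 0, 2, 10); set L[3][1]=8
k=2: U[2][2]=5
  eliminate (3,2): mult=7, new row 3: (0, 0, 0, 3); set L[3][2]=7

L[1][0] = 4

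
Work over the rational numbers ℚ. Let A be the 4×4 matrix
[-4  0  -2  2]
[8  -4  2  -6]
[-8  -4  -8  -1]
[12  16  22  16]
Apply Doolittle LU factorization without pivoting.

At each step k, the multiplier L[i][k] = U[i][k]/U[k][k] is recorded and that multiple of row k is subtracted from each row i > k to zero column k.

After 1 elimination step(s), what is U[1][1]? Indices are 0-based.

Step 1: pivot at (0,0) is -4.
  row1 ← row1 − (-2)·row0  ⇒  L[1][0]=-2, U row1=(0, -4, -2, -2)
  row2 ← row2 − (2)·row0  ⇒  L[2][0]=2, U row2=(0, -4, -4, -5)
  row3 ← row3 − (-3)·row0  ⇒  L[3][0]=-3, U row3=(0, 16, 16, 22)

U[1][1] = -4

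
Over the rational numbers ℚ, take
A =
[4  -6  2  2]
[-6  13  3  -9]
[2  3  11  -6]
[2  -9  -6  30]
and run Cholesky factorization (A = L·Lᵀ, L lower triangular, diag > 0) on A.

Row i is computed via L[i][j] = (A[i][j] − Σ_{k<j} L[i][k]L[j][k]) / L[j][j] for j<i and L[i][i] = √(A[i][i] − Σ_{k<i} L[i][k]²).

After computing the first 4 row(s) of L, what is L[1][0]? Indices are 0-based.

L[1][0] = -3

Step 1: L[0][0] = √(4) = 2.
  L[1][0] = (-6) / L[0][0] = -3.
Step 2: L[1][1] = √(4) = 2.
  L[2][0] = (2) / L[0][0] = 1.
  L[2][1] = (6) / L[1][1] = 3.
Step 3: L[2][2] = √(1) = 1.
  L[3][0] = (2) / L[0][0] = 1.
  L[3][1] = (-6) / L[1][1] = -3.
  L[3][2] = (2) / L[2][2] = 2.
Step 4: L[3][3] = √(16) = 4.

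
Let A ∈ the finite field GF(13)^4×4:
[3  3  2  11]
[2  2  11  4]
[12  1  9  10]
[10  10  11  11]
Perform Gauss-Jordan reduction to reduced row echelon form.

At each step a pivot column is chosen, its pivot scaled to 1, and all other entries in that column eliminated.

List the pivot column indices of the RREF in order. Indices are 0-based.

pivot columns: 0, 1, 2, 3

pivot(0,0)=3: scale R0 → (1, 1, 5, 8)
  clear (1,0): R1 −= (2)R0 → (0, 0, 1, 1)
  clear (2,0): R2 −= (12)R0 → (0, 2, 1, 5)
  clear (3,0): R3 −= (10)R0 → (0, 0, 0, 9)
pivot(1,1): swap R1↔R2
pivot(1,1)=2: scale R1 → (0, 1, 7, 9)
  clear (0,1): R0 −= (1)R1 → (1, 0, 11, 12)
pivot(2,2)=1: scale R2 → (0, 0, 1, 1)
  clear (0,2): R0 −= (11)R2 → (1, 0, 0, 1)
  clear (1,2): R1 −= (7)R2 → (0, 1, 0, 2)
pivot(3,3)=9: scale R3 → (0, 0, 0, 1)
  clear (0,3): R0 −= (1)R3 → (1, 0, 0, 0)
  clear (1,3): R1 −= (2)R3 → (0, 1, 0, 0)
  clear (2,3): R2 −= (1)R3 → (0, 0, 1, 0)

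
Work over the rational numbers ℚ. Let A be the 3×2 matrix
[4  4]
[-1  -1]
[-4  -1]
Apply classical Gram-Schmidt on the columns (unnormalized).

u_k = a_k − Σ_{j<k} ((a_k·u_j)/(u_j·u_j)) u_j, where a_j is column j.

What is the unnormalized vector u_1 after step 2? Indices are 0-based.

Step 1: u_0 = a_0 = (4, -1, -4).
Step 2: u_1 = a_1 − (7/11)·u_0 = (16/11, -4/11, 17/11).

u_1 = (16/11, -4/11, 17/11)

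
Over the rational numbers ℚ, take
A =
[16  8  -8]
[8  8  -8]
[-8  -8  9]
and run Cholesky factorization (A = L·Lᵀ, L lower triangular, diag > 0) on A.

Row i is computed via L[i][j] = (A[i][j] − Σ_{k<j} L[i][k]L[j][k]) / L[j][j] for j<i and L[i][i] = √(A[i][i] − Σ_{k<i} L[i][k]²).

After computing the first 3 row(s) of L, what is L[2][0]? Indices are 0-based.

Step 1: L[0][0] = √(16) = 4.
  L[1][0] = (8) / L[0][0] = 2.
Step 2: L[1][1] = √(4) = 2.
  L[2][0] = (-8) / L[0][0] = -2.
  L[2][1] = (-4) / L[1][1] = -2.
Step 3: L[2][2] = √(1) = 1.

L[2][0] = -2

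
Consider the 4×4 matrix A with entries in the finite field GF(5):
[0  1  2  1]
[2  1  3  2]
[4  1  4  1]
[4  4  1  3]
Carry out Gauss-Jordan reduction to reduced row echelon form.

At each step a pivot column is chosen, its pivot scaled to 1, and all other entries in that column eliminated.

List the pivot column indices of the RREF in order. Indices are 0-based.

[1] R0 <-> R1
[1] R0 /= 2  ⇒  (1, 3, 4, 1)
     R2 -= 4·R0  ⇒  (0, 4, 3, 2)
     R3 -= 4·R0  ⇒  (0, 2, 0, 4)
[2] R1 /= 1  ⇒  (0, 1, 2, 1)
     R0 -= 3·R1  ⇒  (1, 0, 3, 3)
     R2 -= 4·R1  ⇒  (0, 0, 0, 3)
     R3 -= 2·R1  ⇒  (0, 0, 1, 2)
[3] R2 <-> R3
[3] R2 /= 1  ⇒  (0, 0, 1, 2)
     R0 -= 3·R2  ⇒  (1, 0, 0, 2)
     R1 -= 2·R2  ⇒  (0, 1, 0, 2)
[4] R3 /= 3  ⇒  (0, 0, 0, 1)
     R0 -= 2·R3  ⇒  (1, 0, 0, 0)
     R1 -= 2·R3  ⇒  (0, 1, 0, 0)
     R2 -= 2·R3  ⇒  (0, 0, 1, 0)

pivot columns: 0, 1, 2, 3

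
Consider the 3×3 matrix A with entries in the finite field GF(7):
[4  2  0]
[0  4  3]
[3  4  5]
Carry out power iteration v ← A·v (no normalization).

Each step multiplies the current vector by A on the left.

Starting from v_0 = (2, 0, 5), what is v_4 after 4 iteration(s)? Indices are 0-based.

v_4 = (2, 4, 3)

v_0 = (2, 0, 5).
v_1 = A·v_0 = (1, 1, 3).
v_2 = A·v_1 = (6, 6, 1).
v_3 = A·v_2 = (1, 6, 5).
v_4 = A·v_3 = (2, 4, 3).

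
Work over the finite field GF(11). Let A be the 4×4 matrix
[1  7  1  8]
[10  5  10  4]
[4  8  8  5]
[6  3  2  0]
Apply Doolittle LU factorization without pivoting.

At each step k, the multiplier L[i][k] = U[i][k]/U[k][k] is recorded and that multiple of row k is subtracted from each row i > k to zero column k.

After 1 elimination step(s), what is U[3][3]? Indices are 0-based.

[col 0] pivot 1
  R1 -= 10*R0 → (0, 1, 0, 1)  (L[1][0] := 10)
  R2 -= 4*R0 → (0, 2, 4, 6)  (L[2][0] := 4)
  R3 -= 6*R0 → (0, 5, 7, 7)  (L[3][0] := 6)

U[3][3] = 7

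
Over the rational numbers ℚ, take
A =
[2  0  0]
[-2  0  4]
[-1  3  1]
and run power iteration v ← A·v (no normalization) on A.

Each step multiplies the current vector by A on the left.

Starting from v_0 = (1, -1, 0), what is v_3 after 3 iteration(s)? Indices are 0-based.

v_3 = (8, -56, -76)

v_0 = (1, -1, 0).
v_1 = A·v_0 = (2, -2, -4).
v_2 = A·v_1 = (4, -20, -12).
v_3 = A·v_2 = (8, -56, -76).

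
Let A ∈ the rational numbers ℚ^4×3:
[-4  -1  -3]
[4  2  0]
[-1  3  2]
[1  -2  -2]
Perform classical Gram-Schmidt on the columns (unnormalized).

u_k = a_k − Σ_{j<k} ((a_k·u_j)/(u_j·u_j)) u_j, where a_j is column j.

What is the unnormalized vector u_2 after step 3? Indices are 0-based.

u_2 = (-1091/563, -984/563, 21/563, -407/563)

Step 1: u_0 = a_0 = (-4, 4, -1, 1).
Step 2: u_1 = a_1 − (7/34)·u_0 = (-3/17, 20/17, 109/34, -75/34).
Step 3: u_2 = a_2 − (4/17)·u_0 − (386/563)·u_1 = (-1091/563, -984/563, 21/563, -407/563).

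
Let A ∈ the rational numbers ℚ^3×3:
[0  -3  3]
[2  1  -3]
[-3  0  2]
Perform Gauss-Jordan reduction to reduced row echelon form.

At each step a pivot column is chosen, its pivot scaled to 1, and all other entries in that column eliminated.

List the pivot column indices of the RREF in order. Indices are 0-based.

step 1: exchange rows 0,1
step 1: normalize row 0 (÷2) = (1, 1/2, -3/2)
  row 2: subtract -3×row0 = (0, 3/2, -5/2)
step 2: normalize row 1 (÷-3) = (0, 1, -1)
  row 0: subtract 1/2×row1 = (1, 0, -1)
  row 2: subtract 3/2×row1 = (0, 0, -1)
step 3: normalize row 2 (÷-1) = (0, 0, 1)
  row 0: subtract -1×row2 = (1, 0, 0)
  row 1: subtract -1×row2 = (0, 1, 0)

pivot columns: 0, 1, 2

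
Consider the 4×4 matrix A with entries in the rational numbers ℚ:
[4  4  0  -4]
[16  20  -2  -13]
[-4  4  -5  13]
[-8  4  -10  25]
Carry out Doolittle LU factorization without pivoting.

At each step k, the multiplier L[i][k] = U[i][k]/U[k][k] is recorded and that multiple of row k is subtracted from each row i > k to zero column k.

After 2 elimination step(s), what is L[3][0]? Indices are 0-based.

L[3][0] = -2

k=0: U[0][0]=4
  eliminate (1,0): mult=4, new row 1: (0, 4, -2, 3); set L[1][0]=4
  eliminate (2,0): mult=-1, new row 2: (0, 8, -5, 9); set L[2][0]=-1
  eliminate (3,0): mult=-2, new row 3: (0, 12, -10, 17); set L[3][0]=-2
k=1: U[1][1]=4
  eliminate (2,1): mult=2, new row 2: (0, 0, -1, 3); set L[2][1]=2
  eliminate (3,1): mult=3, new row 3: (0, 0, -4, 8); set L[3][1]=3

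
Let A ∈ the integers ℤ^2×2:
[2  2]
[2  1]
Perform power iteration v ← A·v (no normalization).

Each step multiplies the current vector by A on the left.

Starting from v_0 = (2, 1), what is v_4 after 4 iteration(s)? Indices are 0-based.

v_4 = (278, 217)

v_0 = (2, 1).
v_1 = A·v_0 = (6, 5).
v_2 = A·v_1 = (22, 17).
v_3 = A·v_2 = (78, 61).
v_4 = A·v_3 = (278, 217).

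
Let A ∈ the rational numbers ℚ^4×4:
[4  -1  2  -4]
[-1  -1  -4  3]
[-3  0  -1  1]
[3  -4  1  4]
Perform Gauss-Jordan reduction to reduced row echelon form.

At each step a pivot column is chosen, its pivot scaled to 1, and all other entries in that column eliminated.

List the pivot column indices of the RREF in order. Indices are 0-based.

pivot columns: 0, 1, 2, 3

[1] R0 /= 4  ⇒  (1, -1/4, 1/2, -1)
     R1 -= -1·R0  ⇒  (0, -5/4, -7/2, 2)
     R2 -= -3·R0  ⇒  (0, -3/4, 1/2, -2)
     R3 -= 3·R0  ⇒  (0, -13/4, -1/2, 7)
[2] R1 /= -5/4  ⇒  (0, 1, 14/5, -8/5)
     R0 -= -1/4·R1  ⇒  (1, 0, 6/5, -7/5)
     R2 -= -3/4·R1  ⇒  (0, 0, 13/5, -16/5)
     R3 -= -13/4·R1  ⇒  (0, 0, 43/5, 9/5)
[3] R2 /= 13/5  ⇒  (0, 0, 1, -16/13)
     R0 -= 6/5·R2  ⇒  (1, 0, 0, 1/13)
     R1 -= 14/5·R2  ⇒  (0, 1, 0, 24/13)
     R3 -= 43/5·R2  ⇒  (0, 0, 0, 161/13)
[4] R3 /= 161/13  ⇒  (0, 0, 0, 1)
     R0 -= 1/13·R3  ⇒  (1, 0, 0, 0)
     R1 -= 24/13·R3  ⇒  (0, 1, 0, 0)
     R2 -= -16/13·R3  ⇒  (0, 0, 1, 0)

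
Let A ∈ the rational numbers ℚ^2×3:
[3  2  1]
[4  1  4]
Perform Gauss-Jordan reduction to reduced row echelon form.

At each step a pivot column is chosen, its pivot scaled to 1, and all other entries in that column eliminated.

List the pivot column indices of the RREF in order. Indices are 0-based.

pivot columns: 0, 1

[1] R0 /= 3  ⇒  (1, 2/3, 1/3)
     R1 -= 4·R0  ⇒  (0, -5/3, 8/3)
[2] R1 /= -5/3  ⇒  (0, 1, -8/5)
     R0 -= 2/3·R1  ⇒  (1, 0, 7/5)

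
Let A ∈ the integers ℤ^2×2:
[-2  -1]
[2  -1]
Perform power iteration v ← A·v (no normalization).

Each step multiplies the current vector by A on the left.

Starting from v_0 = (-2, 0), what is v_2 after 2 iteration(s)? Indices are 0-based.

v_0 = (-2, 0).
v_1 = A·v_0 = (4, -4).
v_2 = A·v_1 = (-4, 12).

v_2 = (-4, 12)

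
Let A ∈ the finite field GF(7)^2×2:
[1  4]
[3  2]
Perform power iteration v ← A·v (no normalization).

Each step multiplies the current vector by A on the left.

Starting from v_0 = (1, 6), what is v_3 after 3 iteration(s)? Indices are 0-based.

v_0 = (1, 6).
v_1 = A·v_0 = (4, 1).
v_2 = A·v_1 = (1, 0).
v_3 = A·v_2 = (1, 3).

v_3 = (1, 3)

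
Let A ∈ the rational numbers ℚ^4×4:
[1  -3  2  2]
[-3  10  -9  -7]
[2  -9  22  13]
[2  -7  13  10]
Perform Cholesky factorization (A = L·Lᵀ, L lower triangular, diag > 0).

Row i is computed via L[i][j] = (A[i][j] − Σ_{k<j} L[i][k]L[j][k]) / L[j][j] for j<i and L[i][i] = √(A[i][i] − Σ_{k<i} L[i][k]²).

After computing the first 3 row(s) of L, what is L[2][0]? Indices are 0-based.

Step 1: L[0][0] = √(1) = 1.
  L[1][0] = (-3) / L[0][0] = -3.
Step 2: L[1][1] = √(1) = 1.
  L[2][0] = (2) / L[0][0] = 2.
  L[2][1] = (-3) / L[1][1] = -3.
Step 3: L[2][2] = √(9) = 3.

L[2][0] = 2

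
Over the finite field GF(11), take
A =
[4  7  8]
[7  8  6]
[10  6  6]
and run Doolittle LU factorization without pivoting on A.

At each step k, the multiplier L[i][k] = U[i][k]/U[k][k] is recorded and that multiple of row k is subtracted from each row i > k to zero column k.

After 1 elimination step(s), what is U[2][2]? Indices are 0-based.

U[2][2] = 8

Step 1: pivot at (0,0) is 4.
  row1 ← row1 − (10)·row0  ⇒  L[1][0]=10, U row1=(0, 4, 3)
  row2 ← row2 − (8)·row0  ⇒  L[2][0]=8, U row2=(0, 5, 8)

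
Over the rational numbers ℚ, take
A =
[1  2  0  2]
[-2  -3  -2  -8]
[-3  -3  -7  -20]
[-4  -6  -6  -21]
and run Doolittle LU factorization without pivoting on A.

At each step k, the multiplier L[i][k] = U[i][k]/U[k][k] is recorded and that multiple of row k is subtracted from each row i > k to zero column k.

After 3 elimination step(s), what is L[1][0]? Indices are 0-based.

[col 0] pivot 1
  R1 -= -2*R0 → (0, 1, -2, -4)  (L[1][0] := -2)
  R2 -= -3*R0 → (0, 3, -7, -14)  (L[2][0] := -3)
  R3 -= -4*R0 → (0, 2, -6, -13)  (L[3][0] := -4)
[col 1] pivot 1
  R2 -= 3*R1 → (0, 0, -1, -2)  (L[2][1] := 3)
  R3 -= 2*R1 → (0, 0, -2, -5)  (L[3][1] := 2)
[col 2] pivot -1
  R3 -= 2*R2 → (0, 0, 0, -1)  (L[3][2] := 2)

L[1][0] = -2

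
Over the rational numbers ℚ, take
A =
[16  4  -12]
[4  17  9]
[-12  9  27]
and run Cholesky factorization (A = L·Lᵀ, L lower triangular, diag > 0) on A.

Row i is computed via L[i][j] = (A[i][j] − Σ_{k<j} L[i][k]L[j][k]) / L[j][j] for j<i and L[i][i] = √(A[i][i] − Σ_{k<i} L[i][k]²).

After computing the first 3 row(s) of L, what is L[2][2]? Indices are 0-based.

Step 1: L[0][0] = √(16) = 4.
  L[1][0] = (4) / L[0][0] = 1.
Step 2: L[1][1] = √(16) = 4.
  L[2][0] = (-12) / L[0][0] = -3.
  L[2][1] = (12) / L[1][1] = 3.
Step 3: L[2][2] = √(9) = 3.

L[2][2] = 3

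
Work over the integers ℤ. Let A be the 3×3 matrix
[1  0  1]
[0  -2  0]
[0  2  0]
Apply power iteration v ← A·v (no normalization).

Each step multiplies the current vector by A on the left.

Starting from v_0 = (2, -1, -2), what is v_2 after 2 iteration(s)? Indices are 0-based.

v_0 = (2, -1, -2).
v_1 = A·v_0 = (0, 2, -2).
v_2 = A·v_1 = (-2, -4, 4).

v_2 = (-2, -4, 4)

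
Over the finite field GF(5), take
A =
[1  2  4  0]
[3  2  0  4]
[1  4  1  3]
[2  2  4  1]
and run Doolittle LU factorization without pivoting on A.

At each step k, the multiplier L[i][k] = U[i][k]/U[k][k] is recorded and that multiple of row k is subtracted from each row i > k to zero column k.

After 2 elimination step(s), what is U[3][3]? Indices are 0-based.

U[3][3] = 4

Step 1: pivot at (0,0) is 1.
  row1 ← row1 − (3)·row0  ⇒  L[1][0]=3, U row1=(0, 1, 3, 4)
  row2 ← row2 − (1)·row0  ⇒  L[2][0]=1, U row2=(0, 2, 2, 3)
  row3 ← row3 − (2)·row0  ⇒  L[3][0]=2, U row3=(0, 3, 1, 1)
Step 2: pivot at (1,1) is 1.
  row2 ← row2 − (2)·row1  ⇒  L[2][1]=2, U row2=(0, 0, 1, 0)
  row3 ← row3 − (3)·row1  ⇒  L[3][1]=3, U row3=(0, 0, 2, 4)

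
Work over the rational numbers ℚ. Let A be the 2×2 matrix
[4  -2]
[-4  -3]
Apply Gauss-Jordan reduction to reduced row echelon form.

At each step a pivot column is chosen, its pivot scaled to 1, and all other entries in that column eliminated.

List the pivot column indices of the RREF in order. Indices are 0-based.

pivot(0,0)=4: scale R0 → (1, -1/2)
  clear (1,0): R1 −= (-4)R0 → (0, -5)
pivot(1,1)=-5: scale R1 → (0, 1)
  clear (0,1): R0 −= (-1/2)R1 → (1, 0)

pivot columns: 0, 1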